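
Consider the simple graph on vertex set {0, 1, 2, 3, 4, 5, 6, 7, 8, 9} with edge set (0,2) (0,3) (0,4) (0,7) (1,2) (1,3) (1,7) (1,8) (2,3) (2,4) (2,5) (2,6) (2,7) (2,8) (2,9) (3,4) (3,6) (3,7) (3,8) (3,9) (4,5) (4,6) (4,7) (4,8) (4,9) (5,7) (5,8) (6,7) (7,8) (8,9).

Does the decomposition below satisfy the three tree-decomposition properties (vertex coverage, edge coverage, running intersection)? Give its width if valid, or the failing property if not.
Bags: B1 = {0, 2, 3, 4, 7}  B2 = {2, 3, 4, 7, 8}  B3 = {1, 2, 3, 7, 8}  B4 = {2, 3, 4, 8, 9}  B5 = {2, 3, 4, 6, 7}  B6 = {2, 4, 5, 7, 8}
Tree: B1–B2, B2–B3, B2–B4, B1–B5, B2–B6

Yes; width 4.

Vertex coverage: the bags together contain {0, 1, 2, 3, 4, 5, 6, 7, 8, 9}, the full vertex set. Edge coverage: each edge of G has both endpoints in at least one bag. Running intersection: for every vertex, the bags containing it form a connected subtree. All three properties hold, so this is a valid tree decomposition of width max|bag| − 1 = 4, and hence tw(G) ≤ 4.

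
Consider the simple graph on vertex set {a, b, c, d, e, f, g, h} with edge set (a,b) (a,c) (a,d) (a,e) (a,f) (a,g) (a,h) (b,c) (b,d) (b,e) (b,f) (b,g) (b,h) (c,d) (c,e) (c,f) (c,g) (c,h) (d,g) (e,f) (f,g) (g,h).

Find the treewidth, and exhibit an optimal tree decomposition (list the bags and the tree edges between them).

Treewidth 4.
One optimal decomposition is:
Bags: B1 = {a, b, c, d, g}  B2 = {a, b, c, f, g}  B3 = {a, b, c, e, f}  B4 = {a, b, c, g, h}
Tree: B1–B2, B2–B3, B2–B4

Each bag holds 5 vertices, so the decomposition has width 4, which upper-bounds the treewidth. Conversely, {a, b, c, d, g} is a clique of size 5, and the vertices of any clique must share a bag in every tree decomposition; so some bag has ≥ 5 vertices and tw(G) ≥ 4. The upper and lower bounds meet at 4, so that is the treewidth.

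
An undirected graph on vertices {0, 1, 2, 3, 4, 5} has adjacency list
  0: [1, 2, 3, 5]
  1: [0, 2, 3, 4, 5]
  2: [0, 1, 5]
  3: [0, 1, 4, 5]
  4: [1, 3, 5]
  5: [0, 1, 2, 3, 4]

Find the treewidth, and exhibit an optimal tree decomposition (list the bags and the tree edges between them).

Treewidth 3.
One optimal decomposition is:
Bags: B1 = {1, 3, 4, 5}  B2 = {0, 1, 3, 5}  B3 = {0, 1, 2, 5}
Tree: B1–B2, B2–B3

The largest bag has 4 vertices, giving width 3; this decomposition certifies tw(G) ≤ 3. On the other hand G contains the 4-clique {0, 1, 2, 5}. A clique must lie in a single bag of any decomposition, so no decomposition can have width below 3. Combining the bounds, tw(G) = 3.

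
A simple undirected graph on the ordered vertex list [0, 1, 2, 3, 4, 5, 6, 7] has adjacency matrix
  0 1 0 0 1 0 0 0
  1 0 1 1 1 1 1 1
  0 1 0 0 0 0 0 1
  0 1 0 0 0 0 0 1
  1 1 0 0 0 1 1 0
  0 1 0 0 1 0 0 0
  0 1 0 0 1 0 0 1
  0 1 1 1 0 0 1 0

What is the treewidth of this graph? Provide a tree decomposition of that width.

Treewidth 2.
One optimal decomposition is:
Bags: B1 = {1, 6, 7}  B2 = {1, 3, 7}  B3 = {1, 4, 6}  B4 = {1, 2, 7}  B5 = {1, 4, 5}  B6 = {0, 1, 4}
Tree: B1–B2, B1–B3, B1–B4, B3–B5, B3–B6

Every bag has size at most 3, so the width is 3 − 1 = 2 and tw(G) ≤ 2. For the lower bound, the 3 vertices {1, 2, 7} are pairwise adjacent, and any tree decomposition puts a clique entirely inside one bag — forcing width ≥ 2. Therefore the treewidth is 2.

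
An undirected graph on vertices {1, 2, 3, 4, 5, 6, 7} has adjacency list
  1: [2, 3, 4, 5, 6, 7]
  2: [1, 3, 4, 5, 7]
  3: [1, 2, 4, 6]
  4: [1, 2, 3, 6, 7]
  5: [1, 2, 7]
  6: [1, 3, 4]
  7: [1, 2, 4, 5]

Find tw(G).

A width-3 tree decomposition is:
Bags: B1 = {1, 2, 3, 4}  B2 = {1, 3, 4, 6}  B3 = {1, 2, 4, 7}  B4 = {1, 2, 5, 7}
Tree: B1–B2, B1–B3, B3–B4
Every bag has size at most 4, so the width is 4 − 1 = 3 and tw(G) ≤ 3. On the other hand G contains the 4-clique {1, 2, 3, 4}. A clique must lie in a single bag of any decomposition, so no decomposition can have width below 3. Therefore the treewidth is 3.

3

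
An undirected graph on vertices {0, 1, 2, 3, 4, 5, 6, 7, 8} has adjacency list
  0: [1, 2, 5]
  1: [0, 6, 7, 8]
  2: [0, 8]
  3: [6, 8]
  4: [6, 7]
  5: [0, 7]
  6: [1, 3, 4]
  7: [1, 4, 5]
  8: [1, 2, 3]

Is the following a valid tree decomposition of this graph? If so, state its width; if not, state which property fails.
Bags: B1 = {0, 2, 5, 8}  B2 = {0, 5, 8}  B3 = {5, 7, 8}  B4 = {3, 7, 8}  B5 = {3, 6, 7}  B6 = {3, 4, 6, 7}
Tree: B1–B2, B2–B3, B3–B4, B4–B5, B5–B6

No — vertex 1 appears in no bag.

A tree decomposition must satisfy three properties: every vertex lies in some bag; for every edge, both endpoints lie together in some bag; and for every vertex, the bags containing it form a connected subtree. Here vertex 1 appears in no bag, so the decomposition is invalid.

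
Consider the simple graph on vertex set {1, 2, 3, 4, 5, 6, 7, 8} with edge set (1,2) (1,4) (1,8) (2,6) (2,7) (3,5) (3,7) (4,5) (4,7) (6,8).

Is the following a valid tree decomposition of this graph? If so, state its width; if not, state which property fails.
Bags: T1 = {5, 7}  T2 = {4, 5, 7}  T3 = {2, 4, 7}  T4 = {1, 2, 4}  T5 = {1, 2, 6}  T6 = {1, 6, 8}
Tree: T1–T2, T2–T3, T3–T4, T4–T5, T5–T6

No — vertex 3 appears in no bag.

A tree decomposition must satisfy three properties: every vertex lies in some bag; for every edge, both endpoints lie together in some bag; and for every vertex, the bags containing it form a connected subtree. Here vertex 3 appears in no bag, so the decomposition is invalid.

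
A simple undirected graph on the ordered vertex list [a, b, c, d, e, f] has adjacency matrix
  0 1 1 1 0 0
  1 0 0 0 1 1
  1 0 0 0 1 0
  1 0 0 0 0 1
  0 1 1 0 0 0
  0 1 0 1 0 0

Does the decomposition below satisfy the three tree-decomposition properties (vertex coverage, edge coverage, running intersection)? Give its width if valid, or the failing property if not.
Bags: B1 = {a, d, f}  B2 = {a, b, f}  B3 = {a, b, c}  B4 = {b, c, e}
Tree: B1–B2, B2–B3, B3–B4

Every vertex of G appears in some bag (union = {a, b, c, d, e, f}); every edge is covered by a bag; and for each vertex v the set of bags containing v is connected in the bag tree. The decomposition is therefore valid. The largest bag has 3 vertices, so the width is 2.

Yes; width 2.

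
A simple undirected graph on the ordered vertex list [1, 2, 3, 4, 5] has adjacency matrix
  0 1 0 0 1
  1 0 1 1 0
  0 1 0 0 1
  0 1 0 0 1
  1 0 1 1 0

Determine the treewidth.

2

A width-2 tree decomposition is:
Bags: B1 = {1, 2, 5}  B2 = {2, 3, 5}  B3 = {2, 4, 5}
Tree: B1–B2, B2–B3
Every bag has size at most 3, so the width is 3 − 1 = 2 and tw(G) ≤ 2. For the lower bound, G contains the cycle 1–5–3–2–1, so G is not a forest; only forests have treewidth ≤ 1, hence tw(G) ≥ 2. The upper and lower bounds meet at 2, so that is the treewidth.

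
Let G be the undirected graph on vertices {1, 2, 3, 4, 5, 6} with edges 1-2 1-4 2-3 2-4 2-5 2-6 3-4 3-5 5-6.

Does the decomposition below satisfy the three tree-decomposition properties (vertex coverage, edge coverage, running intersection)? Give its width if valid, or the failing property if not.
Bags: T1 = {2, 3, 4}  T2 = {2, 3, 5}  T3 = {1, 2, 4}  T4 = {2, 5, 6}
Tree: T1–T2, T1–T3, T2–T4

Every vertex of G appears in some bag (union = {1, 2, 3, 4, 5, 6}); every edge is covered by a bag; and for each vertex v the set of bags containing v is connected in the bag tree. The decomposition is therefore valid. The largest bag has 3 vertices, so the width is 2.

Yes; width 2.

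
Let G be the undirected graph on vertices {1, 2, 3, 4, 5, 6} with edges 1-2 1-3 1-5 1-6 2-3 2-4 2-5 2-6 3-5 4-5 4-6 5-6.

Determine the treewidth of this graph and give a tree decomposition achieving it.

Treewidth 3.
One such decomposition:
Bags: B1 = {1, 2, 5, 6}  B2 = {2, 4, 5, 6}  B3 = {1, 2, 3, 5}
Tree: B1–B2, B1–B3

Each bag holds 4 vertices, so the decomposition has width 3, which upper-bounds the treewidth. On the other hand G contains the 4-clique {1, 2, 3, 5}. A clique must lie in a single bag of any decomposition, so no decomposition can have width below 3. Hence tw(G) = 3 exactly.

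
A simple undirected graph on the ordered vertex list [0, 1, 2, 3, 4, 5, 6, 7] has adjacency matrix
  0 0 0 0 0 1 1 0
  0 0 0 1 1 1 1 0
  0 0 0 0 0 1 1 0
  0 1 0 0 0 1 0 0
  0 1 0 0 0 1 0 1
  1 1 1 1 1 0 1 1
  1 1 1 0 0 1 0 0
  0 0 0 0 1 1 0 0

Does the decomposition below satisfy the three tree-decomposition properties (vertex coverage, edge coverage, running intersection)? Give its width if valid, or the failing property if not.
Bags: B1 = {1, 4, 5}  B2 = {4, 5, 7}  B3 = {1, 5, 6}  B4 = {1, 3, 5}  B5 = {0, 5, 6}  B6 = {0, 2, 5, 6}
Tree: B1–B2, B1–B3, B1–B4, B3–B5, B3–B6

No — bags containing vertex 0 are not connected in the tree.

A tree decomposition must satisfy three properties: every vertex lies in some bag; for every edge, both endpoints lie together in some bag; and for every vertex, the bags containing it form a connected subtree. Here bags containing vertex 0 are not connected in the tree, so the decomposition is invalid.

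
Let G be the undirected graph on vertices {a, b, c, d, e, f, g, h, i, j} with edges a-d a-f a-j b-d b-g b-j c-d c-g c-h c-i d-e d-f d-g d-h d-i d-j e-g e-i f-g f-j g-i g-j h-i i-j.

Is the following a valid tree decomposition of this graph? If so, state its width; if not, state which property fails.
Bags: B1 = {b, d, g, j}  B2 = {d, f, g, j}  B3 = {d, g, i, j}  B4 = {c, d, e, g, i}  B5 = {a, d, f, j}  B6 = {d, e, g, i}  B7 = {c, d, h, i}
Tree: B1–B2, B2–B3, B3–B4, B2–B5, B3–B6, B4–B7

No — bags containing vertex e are not connected in the tree.

A tree decomposition must satisfy three properties: every vertex lies in some bag; for every edge, both endpoints lie together in some bag; and for every vertex, the bags containing it form a connected subtree. Here bags containing vertex e are not connected in the tree, so the decomposition is invalid.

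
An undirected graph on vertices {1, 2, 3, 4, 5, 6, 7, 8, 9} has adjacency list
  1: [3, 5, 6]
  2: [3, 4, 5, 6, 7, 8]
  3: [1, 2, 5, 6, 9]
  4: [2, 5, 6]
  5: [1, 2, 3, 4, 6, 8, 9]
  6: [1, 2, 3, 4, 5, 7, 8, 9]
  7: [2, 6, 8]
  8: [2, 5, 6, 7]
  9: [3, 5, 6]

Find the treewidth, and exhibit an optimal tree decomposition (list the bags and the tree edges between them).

Every bag has size at most 4, so the width is 4 − 1 = 3 and tw(G) ≤ 3. On the other hand G contains the 4-clique {1, 3, 5, 6}. A clique must lie in a single bag of any decomposition, so no decomposition can have width below 3. Therefore the treewidth is 3.

Treewidth 3.
Bags: B1 = {2, 6, 7, 8}  B2 = {2, 5, 6, 8}  B3 = {2, 3, 5, 6}  B4 = {2, 4, 5, 6}  B5 = {3, 5, 6, 9}  B6 = {1, 3, 5, 6}
Tree: B1–B2, B2–B3, B2–B4, B3–B5, B5–B6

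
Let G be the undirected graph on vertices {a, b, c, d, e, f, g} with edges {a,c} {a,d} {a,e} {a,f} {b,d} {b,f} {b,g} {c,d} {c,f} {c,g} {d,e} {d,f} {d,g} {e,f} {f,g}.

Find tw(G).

A width-3 tree decomposition is:
Bags: B1 = {a, d, e, f}  B2 = {a, c, d, f}  B3 = {c, d, f, g}  B4 = {b, d, f, g}
Tree: B1–B2, B2–B3, B3–B4
Each bag holds 4 vertices, so the decomposition has width 3, which upper-bounds the treewidth. On the other hand G contains the 4-clique {c, d, f, g}. A clique must lie in a single bag of any decomposition, so no decomposition can have width below 3. Therefore the treewidth is 3.

3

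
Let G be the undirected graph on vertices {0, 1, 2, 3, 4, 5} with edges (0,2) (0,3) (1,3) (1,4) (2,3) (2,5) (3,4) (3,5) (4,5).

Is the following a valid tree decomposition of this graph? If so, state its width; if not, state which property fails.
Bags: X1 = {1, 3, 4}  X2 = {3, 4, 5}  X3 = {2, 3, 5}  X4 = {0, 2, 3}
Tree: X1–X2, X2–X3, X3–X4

Checking the three conditions: (i) the bags cover all of {0, 1, 2, 3, 4, 5}; (ii) for each edge, some bag contains both endpoints; (iii) the bags containing any fixed vertex form a subtree. All hold, so the decomposition is valid with width 3 − 1 = 2.

Yes; width 2.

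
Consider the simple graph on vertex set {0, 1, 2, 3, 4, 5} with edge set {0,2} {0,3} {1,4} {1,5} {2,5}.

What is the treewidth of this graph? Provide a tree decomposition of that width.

Treewidth 1.
One such decomposition:
Bags: B1 = {1, 4}  B2 = {1, 5}  B3 = {2, 5}  B4 = {0, 2}  B5 = {0, 3}
Tree: B1–B2, B2–B3, B3–B4, B4–B5

The largest bag has 2 vertices, giving width 1; this decomposition certifies tw(G) ≤ 1. Any graph with an edge has treewidth ≥ 1, and G has the edge 4–1. Hence tw(G) = 1 exactly.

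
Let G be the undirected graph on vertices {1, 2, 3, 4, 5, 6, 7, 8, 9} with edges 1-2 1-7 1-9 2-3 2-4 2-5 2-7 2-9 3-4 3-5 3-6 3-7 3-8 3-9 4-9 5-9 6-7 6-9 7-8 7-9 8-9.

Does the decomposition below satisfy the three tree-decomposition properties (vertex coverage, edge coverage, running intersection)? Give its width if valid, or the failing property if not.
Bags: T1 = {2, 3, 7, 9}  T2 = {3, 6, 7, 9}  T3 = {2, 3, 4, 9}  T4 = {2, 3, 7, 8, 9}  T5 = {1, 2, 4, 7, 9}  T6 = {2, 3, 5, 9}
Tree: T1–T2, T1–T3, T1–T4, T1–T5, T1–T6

No — bags containing vertex 4 are not connected in the tree.

A tree decomposition must satisfy three properties: every vertex lies in some bag; for every edge, both endpoints lie together in some bag; and for every vertex, the bags containing it form a connected subtree. Here bags containing vertex 4 are not connected in the tree, so the decomposition is invalid.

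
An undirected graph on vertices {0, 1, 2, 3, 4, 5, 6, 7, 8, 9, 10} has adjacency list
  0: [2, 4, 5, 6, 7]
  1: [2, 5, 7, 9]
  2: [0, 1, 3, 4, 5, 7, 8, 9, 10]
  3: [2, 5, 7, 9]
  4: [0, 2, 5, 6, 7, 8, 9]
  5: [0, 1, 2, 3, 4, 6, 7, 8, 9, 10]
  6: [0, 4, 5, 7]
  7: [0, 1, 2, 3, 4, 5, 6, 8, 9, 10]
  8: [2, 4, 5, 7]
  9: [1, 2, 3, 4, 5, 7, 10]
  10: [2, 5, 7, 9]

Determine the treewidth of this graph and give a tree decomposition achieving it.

Each bag holds 5 vertices, so the decomposition has width 4, which upper-bounds the treewidth. On the other hand G contains the 5-clique {0, 2, 4, 5, 7}. A clique must lie in a single bag of any decomposition, so no decomposition can have width below 4. Combining the bounds, tw(G) = 4.

Treewidth 4.
One such decomposition:
Bags: B1 = {0, 2, 4, 5, 7}  B2 = {0, 4, 5, 6, 7}  B3 = {2, 4, 5, 7, 9}  B4 = {2, 3, 5, 7, 9}  B5 = {2, 5, 7, 9, 10}  B6 = {1, 2, 5, 7, 9}  B7 = {2, 4, 5, 7, 8}
Tree: B1–B2, B1–B3, B3–B4, B4–B5, B3–B6, B1–B7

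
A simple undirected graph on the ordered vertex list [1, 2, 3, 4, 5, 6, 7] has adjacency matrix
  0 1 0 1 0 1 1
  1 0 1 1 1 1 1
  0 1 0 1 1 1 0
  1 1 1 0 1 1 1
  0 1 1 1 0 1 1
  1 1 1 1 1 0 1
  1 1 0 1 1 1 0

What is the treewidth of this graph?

A width-4 tree decomposition is:
Bags: B1 = {2, 3, 4, 5, 6}  B2 = {2, 4, 5, 6, 7}  B3 = {1, 2, 4, 6, 7}
Tree: B1–B2, B2–B3
Each bag holds 5 vertices, so the decomposition has width 4, which upper-bounds the treewidth. On the other hand G contains the 5-clique {1, 2, 4, 6, 7}. A clique must lie in a single bag of any decomposition, so no decomposition can have width below 4. Hence tw(G) = 4 exactly.

4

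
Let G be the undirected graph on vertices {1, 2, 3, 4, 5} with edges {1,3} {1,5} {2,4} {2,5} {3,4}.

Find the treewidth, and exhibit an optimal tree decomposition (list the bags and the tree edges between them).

The largest bag has 3 vertices, giving width 2; this decomposition certifies tw(G) ≤ 2. Since 5–1–3–4–2–5 is a cycle in G, G is not acyclic. Forests are exactly the graphs of treewidth ≤ 1, so tw(G) ≥ 2. Therefore the treewidth is 2.

Treewidth 2.
Bags: B1 = {1, 3, 5}  B2 = {3, 4, 5}  B3 = {2, 4, 5}
Tree: B1–B2, B2–B3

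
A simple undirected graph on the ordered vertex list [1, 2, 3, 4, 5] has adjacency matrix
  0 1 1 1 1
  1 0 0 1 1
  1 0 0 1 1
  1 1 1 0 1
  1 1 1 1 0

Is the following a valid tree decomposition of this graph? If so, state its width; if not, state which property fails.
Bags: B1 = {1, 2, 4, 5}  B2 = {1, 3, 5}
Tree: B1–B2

No — edge (4,3) lies in no bag.

A tree decomposition must satisfy three properties: every vertex lies in some bag; for every edge, both endpoints lie together in some bag; and for every vertex, the bags containing it form a connected subtree. Here edge (4,3) lies in no bag, so the decomposition is invalid.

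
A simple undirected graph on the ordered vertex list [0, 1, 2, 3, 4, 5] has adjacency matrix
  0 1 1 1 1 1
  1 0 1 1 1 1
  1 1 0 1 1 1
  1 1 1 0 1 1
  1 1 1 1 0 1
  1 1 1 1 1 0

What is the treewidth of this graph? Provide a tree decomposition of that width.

Treewidth 5.
Bags: B1 = {0, 1, 2, 3, 4, 5}
Tree: (single bag)

With just one bag of size 6, the width is 6 − 1 = 5, so tw(G) ≤ 5. Conversely, {0, 1, 2, 3, 4, 5} is a clique of size 6, and the vertices of any clique must share a bag in every tree decomposition; so some bag has ≥ 6 vertices and tw(G) ≥ 5. Hence tw(G) = 5 exactly.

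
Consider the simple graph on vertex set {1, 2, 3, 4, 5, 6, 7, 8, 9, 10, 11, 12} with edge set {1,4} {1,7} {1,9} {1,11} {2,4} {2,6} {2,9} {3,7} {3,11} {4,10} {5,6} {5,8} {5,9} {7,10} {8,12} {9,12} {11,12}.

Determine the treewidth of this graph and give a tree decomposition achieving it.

Treewidth 3.
One such decomposition:
Bags: B1 = {3, 7, 10, 11}  B2 = {1, 7, 10, 11}  B3 = {1, 4, 10, 11}  B4 = {1, 4, 11, 12}  B5 = {1, 4, 9, 12}  B6 = {2, 4, 9, 12}  B7 = {2, 8, 9, 12}  B8 = {2, 5, 8, 9}  B9 = {2, 5, 6, 8}
Tree: B1–B2, B2–B3, B3–B4, B4–B5, B5–B6, B6–B7, B7–B8, B8–B9

Every bag has size at most 4, so the width is 4 − 1 = 3 and tw(G) ≤ 3. For the lower bound: the 4 vertex sets {3,7,10}, {11}, {1}, {2,4,9,12} are disjoint, each induces a connected subgraph, and every pair is joined by at least one edge of G. Contracting each set to a single vertex therefore yields K_{4} as a minor, and since treewidth is minor-monotone, tw(G) ≥ tw(K_{4}) = 3. Hence tw(G) = 3 exactly.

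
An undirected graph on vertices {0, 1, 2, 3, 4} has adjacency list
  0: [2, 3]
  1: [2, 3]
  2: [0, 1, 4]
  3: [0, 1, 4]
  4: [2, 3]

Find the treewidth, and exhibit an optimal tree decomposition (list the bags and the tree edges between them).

Treewidth 2.
One optimal decomposition is:
Bags: B1 = {0, 2, 3}  B2 = {2, 3, 4}  B3 = {1, 2, 3}
Tree: B1–B2, B2–B3

Each bag holds 3 vertices, so the decomposition has width 2, which upper-bounds the treewidth. The edges 0–3–4–2–0 form a cycle, so G is not a tree and its treewidth is at least 2. Hence tw(G) = 2 exactly.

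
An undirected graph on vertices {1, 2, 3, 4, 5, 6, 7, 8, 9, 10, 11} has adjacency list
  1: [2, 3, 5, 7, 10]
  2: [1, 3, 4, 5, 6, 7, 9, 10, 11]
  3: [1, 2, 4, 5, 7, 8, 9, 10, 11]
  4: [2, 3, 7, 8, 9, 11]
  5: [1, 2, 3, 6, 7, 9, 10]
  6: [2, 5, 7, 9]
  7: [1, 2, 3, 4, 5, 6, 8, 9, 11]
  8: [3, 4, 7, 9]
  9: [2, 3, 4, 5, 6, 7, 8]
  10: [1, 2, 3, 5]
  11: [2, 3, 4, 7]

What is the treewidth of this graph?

4

A width-4 tree decomposition is:
Bags: B1 = {3, 4, 7, 8, 9}  B2 = {2, 3, 4, 7, 9}  B3 = {2, 3, 5, 7, 9}  B4 = {2, 3, 4, 7, 11}  B5 = {2, 5, 6, 7, 9}  B6 = {1, 2, 3, 5, 7}  B7 = {1, 2, 3, 5, 10}
Tree: B1–B2, B2–B3, B2–B4, B3–B5, B3–B6, B6–B7
Each bag holds 5 vertices, so the decomposition has width 4, which upper-bounds the treewidth. For the lower bound, the 5 vertices {3, 4, 7, 8, 9} are pairwise adjacent, and any tree decomposition puts a clique entirely inside one bag — forcing width ≥ 4. Hence tw(G) = 4 exactly.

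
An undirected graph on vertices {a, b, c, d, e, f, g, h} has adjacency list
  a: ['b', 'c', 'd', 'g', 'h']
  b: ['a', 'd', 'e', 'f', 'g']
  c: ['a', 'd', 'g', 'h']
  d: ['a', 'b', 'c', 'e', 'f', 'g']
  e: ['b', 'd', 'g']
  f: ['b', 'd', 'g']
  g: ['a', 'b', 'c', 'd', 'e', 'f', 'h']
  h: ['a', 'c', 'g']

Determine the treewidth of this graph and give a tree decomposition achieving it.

Treewidth 3.
Bags: B1 = {a, b, d, g}  B2 = {b, d, f, g}  B3 = {a, c, d, g}  B4 = {b, d, e, g}  B5 = {a, c, g, h}
Tree: B1–B2, B1–B3, B2–B4, B3–B5

The largest bag has 4 vertices, giving width 3; this decomposition certifies tw(G) ≤ 3. Conversely, {a, c, d, g} is a clique of size 4, and the vertices of any clique must share a bag in every tree decomposition; so some bag has ≥ 4 vertices and tw(G) ≥ 3. Combining the bounds, tw(G) = 3.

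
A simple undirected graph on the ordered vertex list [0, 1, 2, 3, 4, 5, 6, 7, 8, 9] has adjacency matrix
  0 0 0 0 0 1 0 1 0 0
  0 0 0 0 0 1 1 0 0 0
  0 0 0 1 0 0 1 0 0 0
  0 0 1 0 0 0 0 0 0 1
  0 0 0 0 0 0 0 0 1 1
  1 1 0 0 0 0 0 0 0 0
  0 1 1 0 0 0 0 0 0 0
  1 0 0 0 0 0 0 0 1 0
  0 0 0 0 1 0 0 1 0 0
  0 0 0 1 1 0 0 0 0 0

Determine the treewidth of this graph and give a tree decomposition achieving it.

Treewidth 2.
One such decomposition:
Bags: B1 = {3, 4, 9}  B2 = {3, 4, 8}  B3 = {3, 7, 8}  B4 = {0, 3, 7}  B5 = {0, 3, 5}  B6 = {1, 3, 5}  B7 = {1, 3, 6}  B8 = {2, 3, 6}
Tree: B1–B2, B2–B3, B3–B4, B4–B5, B5–B6, B6–B7, B7–B8

The largest bag has 3 vertices, giving width 2; this decomposition certifies tw(G) ≤ 2. Since 3–9–4–8–7–0–5–1–6–2–3 is a cycle in G, G is not acyclic. Forests are exactly the graphs of treewidth ≤ 1, so tw(G) ≥ 2. Hence tw(G) = 2 exactly.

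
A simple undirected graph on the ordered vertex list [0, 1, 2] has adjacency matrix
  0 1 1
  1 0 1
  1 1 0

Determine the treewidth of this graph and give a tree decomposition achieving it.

With just one bag of size 3, the width is 3 − 1 = 2, so tw(G) ≤ 2. For the lower bound, the 3 vertices {0, 1, 2} are pairwise adjacent, and any tree decomposition puts a clique entirely inside one bag — forcing width ≥ 2. Therefore the treewidth is 2.

Treewidth 2.
Bags: B1 = {0, 1, 2}
Tree: (single bag)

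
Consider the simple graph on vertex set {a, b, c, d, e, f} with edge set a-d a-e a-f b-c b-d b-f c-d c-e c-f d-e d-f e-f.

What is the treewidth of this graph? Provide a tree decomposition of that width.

Treewidth 3.
One such decomposition:
Bags: B1 = {b, c, d, f}  B2 = {c, d, e, f}  B3 = {a, d, e, f}
Tree: B1–B2, B2–B3

The largest bag has 4 vertices, giving width 3; this decomposition certifies tw(G) ≤ 3. For the lower bound, the 4 vertices {c, d, e, f} are pairwise adjacent, and any tree decomposition puts a clique entirely inside one bag — forcing width ≥ 3. Hence tw(G) = 3 exactly.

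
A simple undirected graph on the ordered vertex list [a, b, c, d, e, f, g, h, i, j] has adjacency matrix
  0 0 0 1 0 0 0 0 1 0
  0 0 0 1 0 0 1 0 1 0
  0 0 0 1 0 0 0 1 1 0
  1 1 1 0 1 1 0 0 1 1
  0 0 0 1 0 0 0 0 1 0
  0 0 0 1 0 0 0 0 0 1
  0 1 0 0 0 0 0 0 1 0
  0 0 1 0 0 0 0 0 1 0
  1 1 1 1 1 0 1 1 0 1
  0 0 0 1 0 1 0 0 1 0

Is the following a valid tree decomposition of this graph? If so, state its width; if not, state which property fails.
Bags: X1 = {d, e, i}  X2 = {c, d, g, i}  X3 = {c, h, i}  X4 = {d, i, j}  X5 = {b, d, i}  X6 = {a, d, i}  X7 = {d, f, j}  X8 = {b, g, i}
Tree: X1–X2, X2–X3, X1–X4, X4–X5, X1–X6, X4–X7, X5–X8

A tree decomposition must satisfy three properties: every vertex lies in some bag; for every edge, both endpoints lie together in some bag; and for every vertex, the bags containing it form a connected subtree. Here bags containing vertex g are not connected in the tree, so the decomposition is invalid.

No — bags containing vertex g are not connected in the tree.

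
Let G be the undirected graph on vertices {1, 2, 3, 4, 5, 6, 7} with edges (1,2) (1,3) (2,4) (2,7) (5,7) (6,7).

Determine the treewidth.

A width-1 tree decomposition is:
Bags: B1 = {6, 7}  B2 = {2, 7}  B3 = {1, 2}  B4 = {5, 7}  B5 = {2, 4}  B6 = {1, 3}
Tree: B1–B2, B2–B3, B2–B4, B3–B5, B3–B6
Each bag holds 2 vertices, so the decomposition has width 1, which upper-bounds the treewidth. G has an edge, so its treewidth is at least 1. Combining the bounds, tw(G) = 1.

1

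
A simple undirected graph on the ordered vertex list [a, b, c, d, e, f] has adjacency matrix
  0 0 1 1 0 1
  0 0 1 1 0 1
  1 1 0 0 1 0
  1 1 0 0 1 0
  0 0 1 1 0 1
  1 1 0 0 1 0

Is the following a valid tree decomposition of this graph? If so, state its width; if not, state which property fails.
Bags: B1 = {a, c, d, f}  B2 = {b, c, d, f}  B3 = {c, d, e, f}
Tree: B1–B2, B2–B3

Every vertex of G appears in some bag (union = {a, b, c, d, e, f}); every edge is covered by a bag; and for each vertex v the set of bags containing v is connected in the bag tree. The decomposition is therefore valid. The largest bag has 4 vertices, so the width is 3.

Yes; width 3.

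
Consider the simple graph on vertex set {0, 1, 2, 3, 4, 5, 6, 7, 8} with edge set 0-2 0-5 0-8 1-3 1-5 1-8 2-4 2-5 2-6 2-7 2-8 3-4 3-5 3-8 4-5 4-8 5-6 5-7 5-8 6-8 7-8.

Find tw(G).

3

A width-3 tree decomposition is:
Bags: B1 = {2, 5, 6, 8}  B2 = {0, 2, 5, 8}  B3 = {2, 4, 5, 8}  B4 = {3, 4, 5, 8}  B5 = {1, 3, 5, 8}  B6 = {2, 5, 7, 8}
Tree: B1–B2, B1–B3, B3–B4, B4–B5, B3–B6
Each bag holds 4 vertices, so the decomposition has width 3, which upper-bounds the treewidth. Conversely, {1, 3, 5, 8} is a clique of size 4, and the vertices of any clique must share a bag in every tree decomposition; so some bag has ≥ 4 vertices and tw(G) ≥ 3. Therefore the treewidth is 3.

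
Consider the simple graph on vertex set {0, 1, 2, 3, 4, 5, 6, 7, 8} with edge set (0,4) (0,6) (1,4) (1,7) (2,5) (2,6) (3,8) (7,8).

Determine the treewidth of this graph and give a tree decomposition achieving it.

Every bag has size at most 2, so the width is 2 − 1 = 1 and tw(G) ≤ 1. Since G has at least one edge (e.g. 5–2), it is not an edgeless graph, so tw(G) ≥ 1. Hence tw(G) = 1 exactly.

Treewidth 1.
One optimal decomposition is:
Bags: B1 = {2, 5}  B2 = {2, 6}  B3 = {0, 6}  B4 = {0, 4}  B5 = {1, 4}  B6 = {1, 7}  B7 = {7, 8}  B8 = {3, 8}
Tree: B1–B2, B2–B3, B3–B4, B4–B5, B5–B6, B6–B7, B7–B8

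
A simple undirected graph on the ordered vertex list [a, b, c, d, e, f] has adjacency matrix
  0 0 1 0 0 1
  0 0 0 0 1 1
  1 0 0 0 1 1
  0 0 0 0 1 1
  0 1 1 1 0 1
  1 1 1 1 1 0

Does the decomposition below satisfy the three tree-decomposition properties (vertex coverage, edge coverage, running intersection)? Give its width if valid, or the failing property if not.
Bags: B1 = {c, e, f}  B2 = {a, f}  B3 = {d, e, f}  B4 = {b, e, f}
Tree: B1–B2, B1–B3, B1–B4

No — edge (c,a) lies in no bag.

A tree decomposition must satisfy three properties: every vertex lies in some bag; for every edge, both endpoints lie together in some bag; and for every vertex, the bags containing it form a connected subtree. Here edge (c,a) lies in no bag, so the decomposition is invalid.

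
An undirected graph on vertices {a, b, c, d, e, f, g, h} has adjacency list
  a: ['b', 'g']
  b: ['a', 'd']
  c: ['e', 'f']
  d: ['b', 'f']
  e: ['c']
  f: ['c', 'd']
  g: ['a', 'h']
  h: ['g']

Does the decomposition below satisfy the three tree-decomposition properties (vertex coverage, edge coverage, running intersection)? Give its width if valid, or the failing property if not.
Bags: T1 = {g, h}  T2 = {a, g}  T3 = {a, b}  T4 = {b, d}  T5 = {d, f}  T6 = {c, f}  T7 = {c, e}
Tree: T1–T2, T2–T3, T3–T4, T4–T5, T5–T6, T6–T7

Checking the three conditions: (i) the bags cover all of {a, b, c, d, e, f, g, h}; (ii) for each edge, some bag contains both endpoints; (iii) the bags containing any fixed vertex form a subtree. All hold, so the decomposition is valid with width 2 − 1 = 1.

Yes; width 1.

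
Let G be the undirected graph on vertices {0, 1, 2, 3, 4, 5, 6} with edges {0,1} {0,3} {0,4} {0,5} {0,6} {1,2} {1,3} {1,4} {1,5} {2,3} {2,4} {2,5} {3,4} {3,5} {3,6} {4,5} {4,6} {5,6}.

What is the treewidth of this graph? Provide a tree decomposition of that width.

Treewidth 4.
One such decomposition:
Bags: B1 = {0, 1, 3, 4, 5}  B2 = {0, 3, 4, 5, 6}  B3 = {1, 2, 3, 4, 5}
Tree: B1–B2, B1–B3

Each bag holds 5 vertices, so the decomposition has width 4, which upper-bounds the treewidth. On the other hand G contains the 5-clique {0, 1, 3, 4, 5}. A clique must lie in a single bag of any decomposition, so no decomposition can have width below 4. Hence tw(G) = 4 exactly.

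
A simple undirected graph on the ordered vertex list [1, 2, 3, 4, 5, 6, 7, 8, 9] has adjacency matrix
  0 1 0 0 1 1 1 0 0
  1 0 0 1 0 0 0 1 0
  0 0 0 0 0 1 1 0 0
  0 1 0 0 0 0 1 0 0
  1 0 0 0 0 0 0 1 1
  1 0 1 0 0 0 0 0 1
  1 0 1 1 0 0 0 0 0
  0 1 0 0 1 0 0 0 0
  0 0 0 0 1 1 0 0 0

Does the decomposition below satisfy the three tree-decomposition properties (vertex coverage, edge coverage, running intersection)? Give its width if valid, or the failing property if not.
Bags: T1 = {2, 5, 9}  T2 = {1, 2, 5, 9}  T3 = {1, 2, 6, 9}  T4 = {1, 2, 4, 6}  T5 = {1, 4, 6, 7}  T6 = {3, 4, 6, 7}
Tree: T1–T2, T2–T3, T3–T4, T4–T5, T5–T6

No — vertex 8 appears in no bag.

A tree decomposition must satisfy three properties: every vertex lies in some bag; for every edge, both endpoints lie together in some bag; and for every vertex, the bags containing it form a connected subtree. Here vertex 8 appears in no bag, so the decomposition is invalid.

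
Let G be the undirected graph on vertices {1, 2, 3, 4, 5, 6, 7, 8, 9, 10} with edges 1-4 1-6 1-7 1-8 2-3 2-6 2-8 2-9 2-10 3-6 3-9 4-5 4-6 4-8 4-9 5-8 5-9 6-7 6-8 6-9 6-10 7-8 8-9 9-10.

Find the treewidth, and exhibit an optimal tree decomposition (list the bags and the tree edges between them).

Treewidth 3.
One such decomposition:
Bags: B1 = {4, 6, 8, 9}  B2 = {2, 6, 8, 9}  B3 = {4, 5, 8, 9}  B4 = {1, 4, 6, 8}  B5 = {2, 3, 6, 9}  B6 = {2, 6, 9, 10}  B7 = {1, 6, 7, 8}
Tree: B1–B2, B1–B3, B1–B4, B2–B5, B5–B6, B4–B7

Each bag holds 4 vertices, so the decomposition has width 3, which upper-bounds the treewidth. Conversely, {4, 5, 8, 9} is a clique of size 4, and the vertices of any clique must share a bag in every tree decomposition; so some bag has ≥ 4 vertices and tw(G) ≥ 3. The upper and lower bounds meet at 3, so that is the treewidth.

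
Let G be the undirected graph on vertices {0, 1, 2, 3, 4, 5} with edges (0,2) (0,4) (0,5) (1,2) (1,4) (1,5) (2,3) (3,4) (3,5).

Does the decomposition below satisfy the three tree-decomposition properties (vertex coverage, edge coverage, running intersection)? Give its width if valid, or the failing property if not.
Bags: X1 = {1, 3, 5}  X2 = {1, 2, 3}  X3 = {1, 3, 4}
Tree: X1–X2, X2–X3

No — vertex 0 appears in no bag.

A tree decomposition must satisfy three properties: every vertex lies in some bag; for every edge, both endpoints lie together in some bag; and for every vertex, the bags containing it form a connected subtree. Here vertex 0 appears in no bag, so the decomposition is invalid.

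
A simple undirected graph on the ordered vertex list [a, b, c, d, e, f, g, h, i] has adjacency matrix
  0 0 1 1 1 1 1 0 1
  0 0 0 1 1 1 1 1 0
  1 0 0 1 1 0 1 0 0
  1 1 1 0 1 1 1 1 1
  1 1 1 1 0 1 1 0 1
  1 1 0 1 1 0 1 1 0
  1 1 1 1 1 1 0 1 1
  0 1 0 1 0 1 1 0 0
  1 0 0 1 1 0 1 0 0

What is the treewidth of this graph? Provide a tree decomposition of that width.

Treewidth 4.
Bags: B1 = {a, d, e, f, g}  B2 = {a, d, e, g, i}  B3 = {b, d, e, f, g}  B4 = {b, d, f, g, h}  B5 = {a, c, d, e, g}
Tree: B1–B2, B1–B3, B3–B4, B1–B5

Every bag has size at most 5, so the width is 5 − 1 = 4 and tw(G) ≤ 4. Conversely, {a, c, d, e, g} is a clique of size 5, and the vertices of any clique must share a bag in every tree decomposition; so some bag has ≥ 5 vertices and tw(G) ≥ 4. The upper and lower bounds meet at 4, so that is the treewidth.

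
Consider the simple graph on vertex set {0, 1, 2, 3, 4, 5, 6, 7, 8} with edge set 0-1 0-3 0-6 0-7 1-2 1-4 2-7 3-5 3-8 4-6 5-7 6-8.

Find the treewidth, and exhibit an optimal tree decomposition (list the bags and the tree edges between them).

The largest bag has 4 vertices, giving width 3; this decomposition certifies tw(G) ≤ 3. For the lower bound: the 4 vertex sets {2,5,7}, {3}, {0}, {1,4,6,8} are disjoint, each induces a connected subgraph, and every pair is joined by at least one edge of G. Contracting each set to a single vertex therefore yields K_{4} as a minor, and since treewidth is minor-monotone, tw(G) ≥ tw(K_{4}) = 3. The upper and lower bounds meet at 3, so that is the treewidth.

Treewidth 3.
One such decomposition:
Bags: B1 = {2, 3, 5, 7}  B2 = {0, 2, 3, 7}  B3 = {0, 1, 2, 3}  B4 = {0, 1, 3, 8}  B5 = {0, 1, 6, 8}  B6 = {1, 4, 6, 8}
Tree: B1–B2, B2–B3, B3–B4, B4–B5, B5–B6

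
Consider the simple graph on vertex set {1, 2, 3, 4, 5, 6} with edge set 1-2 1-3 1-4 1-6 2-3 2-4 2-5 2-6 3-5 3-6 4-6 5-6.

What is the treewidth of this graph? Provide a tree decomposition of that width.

Treewidth 3.
One such decomposition:
Bags: B1 = {2, 3, 5, 6}  B2 = {1, 2, 3, 6}  B3 = {1, 2, 4, 6}
Tree: B1–B2, B2–B3

The largest bag has 4 vertices, giving width 3; this decomposition certifies tw(G) ≤ 3. On the other hand G contains the 4-clique {1, 2, 3, 6}. A clique must lie in a single bag of any decomposition, so no decomposition can have width below 3. Hence tw(G) = 3 exactly.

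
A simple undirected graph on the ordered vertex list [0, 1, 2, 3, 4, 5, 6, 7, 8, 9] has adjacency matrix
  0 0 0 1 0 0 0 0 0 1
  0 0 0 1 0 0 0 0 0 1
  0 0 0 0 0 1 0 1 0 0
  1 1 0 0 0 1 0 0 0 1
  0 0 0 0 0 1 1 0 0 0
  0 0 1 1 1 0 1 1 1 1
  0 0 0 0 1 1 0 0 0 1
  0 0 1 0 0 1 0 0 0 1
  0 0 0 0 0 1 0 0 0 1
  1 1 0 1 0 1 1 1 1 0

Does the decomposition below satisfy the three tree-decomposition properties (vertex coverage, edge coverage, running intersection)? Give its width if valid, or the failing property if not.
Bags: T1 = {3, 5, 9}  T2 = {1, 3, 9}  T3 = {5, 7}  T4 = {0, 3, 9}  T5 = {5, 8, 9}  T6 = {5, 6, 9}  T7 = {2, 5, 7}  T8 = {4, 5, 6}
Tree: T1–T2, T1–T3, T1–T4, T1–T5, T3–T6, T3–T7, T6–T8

No — edge (9,7) lies in no bag.

A tree decomposition must satisfy three properties: every vertex lies in some bag; for every edge, both endpoints lie together in some bag; and for every vertex, the bags containing it form a connected subtree. Here edge (9,7) lies in no bag, so the decomposition is invalid.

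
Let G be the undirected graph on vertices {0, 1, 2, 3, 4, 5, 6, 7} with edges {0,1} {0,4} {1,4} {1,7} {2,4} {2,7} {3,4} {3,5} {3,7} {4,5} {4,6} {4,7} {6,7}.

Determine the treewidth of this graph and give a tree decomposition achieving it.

Each bag holds 3 vertices, so the decomposition has width 2, which upper-bounds the treewidth. On the other hand G contains the 3-clique {0, 1, 4}. A clique must lie in a single bag of any decomposition, so no decomposition can have width below 2. Hence tw(G) = 2 exactly.

Treewidth 2.
One such decomposition:
Bags: B1 = {1, 4, 7}  B2 = {4, 6, 7}  B3 = {2, 4, 7}  B4 = {3, 4, 7}  B5 = {0, 1, 4}  B6 = {3, 4, 5}
Tree: B1–B2, B1–B3, B2–B4, B1–B5, B4–B6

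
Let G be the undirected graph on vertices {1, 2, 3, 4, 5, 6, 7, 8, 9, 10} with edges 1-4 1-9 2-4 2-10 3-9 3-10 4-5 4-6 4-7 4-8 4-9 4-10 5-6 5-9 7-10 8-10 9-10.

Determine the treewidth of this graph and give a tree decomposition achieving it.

Treewidth 2.
Bags: B1 = {4, 5, 9}  B2 = {1, 4, 9}  B3 = {4, 9, 10}  B4 = {4, 5, 6}  B5 = {3, 9, 10}  B6 = {4, 7, 10}  B7 = {4, 8, 10}  B8 = {2, 4, 10}
Tree: B1–B2, B1–B3, B1–B4, B3–B5, B3–B6, B6–B7, B7–B8

Every bag has size at most 3, so the width is 3 − 1 = 2 and tw(G) ≤ 2. For the lower bound, the 3 vertices {3, 9, 10} are pairwise adjacent, and any tree decomposition puts a clique entirely inside one bag — forcing width ≥ 2. Hence tw(G) = 2 exactly.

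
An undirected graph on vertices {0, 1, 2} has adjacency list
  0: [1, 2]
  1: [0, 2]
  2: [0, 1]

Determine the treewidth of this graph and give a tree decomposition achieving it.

A single bag containing all 3 vertices is trivially a valid decomposition of width 2. Conversely, {0, 1, 2} is a clique of size 3, and the vertices of any clique must share a bag in every tree decomposition; so some bag has ≥ 3 vertices and tw(G) ≥ 2. The upper and lower bounds meet at 2, so that is the treewidth.

Treewidth 2.
One such decomposition:
Bags: B1 = {0, 1, 2}
Tree: (single bag)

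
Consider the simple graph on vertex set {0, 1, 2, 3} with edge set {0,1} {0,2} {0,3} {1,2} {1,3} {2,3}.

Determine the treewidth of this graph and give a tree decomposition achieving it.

Treewidth 3.
Bags: B1 = {0, 1, 2, 3}
Tree: (single bag)

A single bag containing all 4 vertices is trivially a valid decomposition of width 3. Conversely, {0, 1, 2, 3} is a clique of size 4, and the vertices of any clique must share a bag in every tree decomposition; so some bag has ≥ 4 vertices and tw(G) ≥ 3. Therefore the treewidth is 3.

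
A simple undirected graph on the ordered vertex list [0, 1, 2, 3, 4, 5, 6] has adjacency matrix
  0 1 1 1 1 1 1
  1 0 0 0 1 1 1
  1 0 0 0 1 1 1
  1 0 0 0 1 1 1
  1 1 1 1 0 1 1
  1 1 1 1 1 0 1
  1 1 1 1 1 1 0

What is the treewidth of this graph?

4

A width-4 tree decomposition is:
Bags: B1 = {0, 2, 4, 5, 6}  B2 = {0, 1, 4, 5, 6}  B3 = {0, 3, 4, 5, 6}
Tree: B1–B2, B2–B3
Every bag has size at most 5, so the width is 5 − 1 = 4 and tw(G) ≤ 4. For the lower bound, the 5 vertices {0, 1, 4, 5, 6} are pairwise adjacent, and any tree decomposition puts a clique entirely inside one bag — forcing width ≥ 4. Hence tw(G) = 4 exactly.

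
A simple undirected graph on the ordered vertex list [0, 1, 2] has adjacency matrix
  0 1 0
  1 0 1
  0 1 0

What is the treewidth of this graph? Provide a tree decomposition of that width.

Treewidth 1.
One optimal decomposition is:
Bags: B1 = {1, 2}  B2 = {0, 1}
Tree: B1–B2

Each bag holds 2 vertices, so the decomposition has width 1, which upper-bounds the treewidth. Any graph with an edge has treewidth ≥ 1, and G has the edge 2–1. Therefore the treewidth is 1.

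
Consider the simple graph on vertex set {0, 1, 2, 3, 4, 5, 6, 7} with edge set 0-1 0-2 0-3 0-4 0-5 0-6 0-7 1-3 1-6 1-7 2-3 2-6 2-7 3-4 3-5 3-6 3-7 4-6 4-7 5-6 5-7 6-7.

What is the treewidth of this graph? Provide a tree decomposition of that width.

Treewidth 4.
Bags: B1 = {0, 2, 3, 6, 7}  B2 = {0, 1, 3, 6, 7}  B3 = {0, 3, 4, 6, 7}  B4 = {0, 3, 5, 6, 7}
Tree: B1–B2, B1–B3, B3–B4

Each bag holds 5 vertices, so the decomposition has width 4, which upper-bounds the treewidth. On the other hand G contains the 5-clique {0, 1, 3, 6, 7}. A clique must lie in a single bag of any decomposition, so no decomposition can have width below 4. Therefore the treewidth is 4.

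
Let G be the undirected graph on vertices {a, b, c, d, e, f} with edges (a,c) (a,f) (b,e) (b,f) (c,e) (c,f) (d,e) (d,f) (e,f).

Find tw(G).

2

A width-2 tree decomposition is:
Bags: B1 = {b, e, f}  B2 = {c, e, f}  B3 = {d, e, f}  B4 = {a, c, f}
Tree: B1–B2, B2–B3, B2–B4
Each bag holds 3 vertices, so the decomposition has width 2, which upper-bounds the treewidth. On the other hand G contains the 3-clique {d, e, f}. A clique must lie in a single bag of any decomposition, so no decomposition can have width below 2. Hence tw(G) = 2 exactly.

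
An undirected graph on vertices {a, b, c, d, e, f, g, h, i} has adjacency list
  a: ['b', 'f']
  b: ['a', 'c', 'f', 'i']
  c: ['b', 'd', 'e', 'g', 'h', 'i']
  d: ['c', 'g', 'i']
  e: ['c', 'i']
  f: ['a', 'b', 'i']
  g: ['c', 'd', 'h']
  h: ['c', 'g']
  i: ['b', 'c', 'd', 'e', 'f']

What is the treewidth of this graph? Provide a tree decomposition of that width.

Treewidth 2.
One such decomposition:
Bags: B1 = {b, c, i}  B2 = {c, e, i}  B3 = {b, f, i}  B4 = {a, b, f}  B5 = {c, d, i}  B6 = {c, d, g}  B7 = {c, g, h}
Tree: B1–B2, B1–B3, B3–B4, B2–B5, B5–B6, B6–B7

Each bag holds 3 vertices, so the decomposition has width 2, which upper-bounds the treewidth. For the lower bound, the 3 vertices {a, b, f} are pairwise adjacent, and any tree decomposition puts a clique entirely inside one bag — forcing width ≥ 2. The upper and lower bounds meet at 2, so that is the treewidth.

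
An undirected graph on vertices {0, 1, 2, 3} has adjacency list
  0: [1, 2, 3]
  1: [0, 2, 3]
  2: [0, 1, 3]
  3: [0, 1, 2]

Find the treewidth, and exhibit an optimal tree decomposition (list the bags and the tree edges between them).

With just one bag of size 4, the width is 4 − 1 = 3, so tw(G) ≤ 3. On the other hand G contains the 4-clique {0, 1, 2, 3}. A clique must lie in a single bag of any decomposition, so no decomposition can have width below 3. Combining the bounds, tw(G) = 3.

Treewidth 3.
One optimal decomposition is:
Bags: B1 = {0, 1, 2, 3}
Tree: (single bag)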